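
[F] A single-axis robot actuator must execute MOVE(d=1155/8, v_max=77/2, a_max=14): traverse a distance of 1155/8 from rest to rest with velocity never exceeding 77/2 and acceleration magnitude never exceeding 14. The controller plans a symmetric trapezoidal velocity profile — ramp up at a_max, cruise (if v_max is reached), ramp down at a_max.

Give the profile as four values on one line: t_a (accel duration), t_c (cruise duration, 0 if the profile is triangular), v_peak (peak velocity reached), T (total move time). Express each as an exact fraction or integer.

vₘ²/aₘ = (77/2)²/14 = 847/8
1155/8 ≥ 847/8 ⇒ cruise phase
t_a = (77/2)/14 = 11/4; v_peak = 77/2
d_cruise = 1155/8 − 847/8 = 77/2; t_c = (77/2)/(77/2) = 1
T = 2·11/4 + 1 = 13/2

t_a=11/4 t_c=1 v_peak=77/2 T=13/2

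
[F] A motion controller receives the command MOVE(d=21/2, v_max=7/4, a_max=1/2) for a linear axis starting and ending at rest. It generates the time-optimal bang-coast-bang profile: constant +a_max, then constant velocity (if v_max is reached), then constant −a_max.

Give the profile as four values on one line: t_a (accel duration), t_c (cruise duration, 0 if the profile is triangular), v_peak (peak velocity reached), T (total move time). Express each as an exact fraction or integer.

(v_max)²/a_max = (7/4)²/(1/2) = 49/8
21/2 ≥ 49/8 ⇒ cruise phase
t_a = (7/4)/(1/2) = 7/2; v_peak = 7/4
d_cruise = 21/2 − 49/8 = 35/8; t_c = (35/8)/(7/4) = 5/2
T = 2·7/2 + 5/2 = 19/2

t_a=7/2 t_c=5/2 v_peak=7/4 T=19/2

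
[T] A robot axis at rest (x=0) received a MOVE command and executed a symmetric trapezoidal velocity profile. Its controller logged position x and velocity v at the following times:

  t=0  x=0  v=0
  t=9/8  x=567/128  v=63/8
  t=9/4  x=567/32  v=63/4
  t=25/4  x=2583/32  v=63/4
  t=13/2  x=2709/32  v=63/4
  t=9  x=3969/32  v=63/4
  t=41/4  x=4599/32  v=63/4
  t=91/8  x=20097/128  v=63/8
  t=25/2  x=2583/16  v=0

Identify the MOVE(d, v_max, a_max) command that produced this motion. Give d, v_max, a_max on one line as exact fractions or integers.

d=2583/16 v_max=63/4 a_max=7

final state: t=25/2, x=2583/16, v=0 → d = 2583/16
a_max = (63/8−0)/(9/8−0) = 7
max v = 63/4 over t∈[9/4,41/4] → v_max = 63/4
check: 63/4·(9/4+8) = 2583/16 ✓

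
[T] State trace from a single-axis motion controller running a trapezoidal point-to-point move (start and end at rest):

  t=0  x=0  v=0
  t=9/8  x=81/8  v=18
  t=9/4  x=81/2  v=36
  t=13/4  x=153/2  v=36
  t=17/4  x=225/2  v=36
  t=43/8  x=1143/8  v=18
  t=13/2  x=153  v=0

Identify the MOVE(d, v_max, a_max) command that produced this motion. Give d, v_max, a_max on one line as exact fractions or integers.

final state: t=13/2, x=153, v=0 → d = 153
a_max = (18−0)/(9/8−0) = 16
max v = 36 over t∈[9/4,17/4] → v_max = 36
check: 36·(9/4+2) = 153 ✓

d=153 v_max=36 a_max=16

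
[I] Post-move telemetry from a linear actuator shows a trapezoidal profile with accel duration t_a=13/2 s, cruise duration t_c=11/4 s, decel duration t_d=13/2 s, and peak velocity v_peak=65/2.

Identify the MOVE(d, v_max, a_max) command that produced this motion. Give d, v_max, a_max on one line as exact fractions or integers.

d=2405/8 v_max=65/2 a_max=5

a_max = (65/2)/(13/2) = 5
d_a = ½·65/2·13/2 = 845/8; d_c = 65/2·11/4 = 715/8
d = 2·845/8 + 715/8 = 2405/8
t_c = 11/4 > 0 → v_max = v_peak = 65/2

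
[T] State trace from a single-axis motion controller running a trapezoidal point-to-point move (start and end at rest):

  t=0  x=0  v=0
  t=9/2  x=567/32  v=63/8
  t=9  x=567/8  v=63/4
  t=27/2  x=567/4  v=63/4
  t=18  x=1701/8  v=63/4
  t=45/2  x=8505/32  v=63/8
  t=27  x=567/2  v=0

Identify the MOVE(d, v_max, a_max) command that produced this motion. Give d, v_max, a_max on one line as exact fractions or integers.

final state: t=27, x=567/2, v=0 → d = 567/2
a_max = (63/8−0)/(9/2−0) = 7/4
max v = 63/4 over t∈[9,18] → v_max = 63/4
check: 63/4·(9+9) = 567/2 ✓

d=567/2 v_max=63/4 a_max=7/4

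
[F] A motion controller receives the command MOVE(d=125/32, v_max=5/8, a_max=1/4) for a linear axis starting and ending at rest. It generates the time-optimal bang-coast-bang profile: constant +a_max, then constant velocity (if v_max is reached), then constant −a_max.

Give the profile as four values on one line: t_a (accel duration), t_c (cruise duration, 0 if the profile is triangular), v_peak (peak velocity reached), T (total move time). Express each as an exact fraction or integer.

t_a=5/2 t_c=15/4 v_peak=5/8 T=35/4

v_max²/a_max = (5/8)²/(1/4) = 25/16
125/32 ≥ 25/16 → trapezoidal
t_a = (5/8)/(1/4) = 5/2; v_peak = 5/8
d_cruise = 125/32 − 25/16 = 75/32; t_c = (75/32)/(5/8) = 15/4
T = 2·5/2 + 15/4 = 35/4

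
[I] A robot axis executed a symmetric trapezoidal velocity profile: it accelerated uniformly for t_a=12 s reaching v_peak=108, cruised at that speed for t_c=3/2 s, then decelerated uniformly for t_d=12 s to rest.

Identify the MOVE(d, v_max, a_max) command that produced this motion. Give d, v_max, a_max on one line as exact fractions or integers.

d=1458 v_max=108 a_max=9

a_max = 108/12 = 9
d_a = ½·108·12 = 648; d_c = 108·3/2 = 162
d = 2·648 + 162 = 1458
t_c = 3/2 > 0 so v_max = 108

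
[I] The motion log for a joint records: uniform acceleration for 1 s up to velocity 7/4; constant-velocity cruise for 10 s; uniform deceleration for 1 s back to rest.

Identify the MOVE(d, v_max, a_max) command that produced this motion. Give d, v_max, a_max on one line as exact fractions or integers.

d=77/4 v_max=7/4 a_max=7/4

a_max = (7/4)/1 = 7/4
d_a = ½·7/4·1 = 7/8; d_c = 7/4·10 = 35/2
d = 2·7/8 + 35/2 = 77/4
t_c = 10 > 0 so v_max = 7/4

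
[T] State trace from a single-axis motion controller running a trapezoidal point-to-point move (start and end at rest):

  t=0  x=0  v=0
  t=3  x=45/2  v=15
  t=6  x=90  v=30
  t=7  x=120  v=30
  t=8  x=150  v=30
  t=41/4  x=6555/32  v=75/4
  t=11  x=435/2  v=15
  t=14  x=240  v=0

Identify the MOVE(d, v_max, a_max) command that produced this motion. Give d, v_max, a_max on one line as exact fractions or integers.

final state: t=14, x=240, v=0 → d = 240
a_max = (15−0)/(3−0) = 5
max v = 30 over t∈[6,8] → v_max = 30
check: 30·(6+2) = 240 ✓

d=240 v_max=30 a_max=5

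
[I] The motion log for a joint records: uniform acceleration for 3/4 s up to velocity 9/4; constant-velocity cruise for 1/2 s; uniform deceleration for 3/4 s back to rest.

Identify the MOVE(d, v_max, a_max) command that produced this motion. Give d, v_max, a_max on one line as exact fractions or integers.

a_max = (9/4)/(3/4) = 3
d_a = ½·9/4·3/4 = 27/32; d_c = 9/4·1/2 = 9/8
d = 2·27/32 + 9/8 = 45/16
t_c = 1/2 > 0 ⇒ limit active, v_max = 9/4

d=45/16 v_max=9/4 a_max=3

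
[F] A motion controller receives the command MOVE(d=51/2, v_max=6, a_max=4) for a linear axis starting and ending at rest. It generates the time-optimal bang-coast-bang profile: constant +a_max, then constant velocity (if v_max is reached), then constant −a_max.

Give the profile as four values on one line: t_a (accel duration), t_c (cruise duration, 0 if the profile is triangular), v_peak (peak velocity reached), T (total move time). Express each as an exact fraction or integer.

(v_max)²/a_max = 6²/4 = 9
51/2 ≥ 9 ⇒ cruise phase
t_a = 6/4 = 3/2; v_peak = 6
d_cruise = 51/2 − 9 = 33/2; t_c = (33/2)/6 = 11/4
T = 2·3/2 + 11/4 = 23/4

t_a=3/2 t_c=11/4 v_peak=6 T=23/4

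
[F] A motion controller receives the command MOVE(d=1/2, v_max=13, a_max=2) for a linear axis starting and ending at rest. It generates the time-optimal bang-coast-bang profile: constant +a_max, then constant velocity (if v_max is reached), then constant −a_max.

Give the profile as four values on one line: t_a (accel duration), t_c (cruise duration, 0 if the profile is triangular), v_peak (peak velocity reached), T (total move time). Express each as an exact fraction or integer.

t_a=1/2 t_c=0 v_peak=1 T=1

vₘ²/aₘ = 13²/2 = 169/2
1/2 < 169/2 → triangular
v_peak = √(1/2·2) = √1 = 1
t_a = 1/2; t_c = 0
T = 2·1/2 = 1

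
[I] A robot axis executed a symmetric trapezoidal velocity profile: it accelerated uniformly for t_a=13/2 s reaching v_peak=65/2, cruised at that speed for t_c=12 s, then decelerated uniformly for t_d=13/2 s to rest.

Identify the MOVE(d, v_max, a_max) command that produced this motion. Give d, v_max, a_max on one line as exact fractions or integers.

d=2405/4 v_max=65/2 a_max=5

a_max = (65/2)/(13/2) = 5
d_a = ½·65/2·13/2 = 845/8; d_c = 65/2·12 = 390
d = 2·845/8 + 390 = 2405/4
t_c = 12 > 0 → v_max = v_peak = 65/2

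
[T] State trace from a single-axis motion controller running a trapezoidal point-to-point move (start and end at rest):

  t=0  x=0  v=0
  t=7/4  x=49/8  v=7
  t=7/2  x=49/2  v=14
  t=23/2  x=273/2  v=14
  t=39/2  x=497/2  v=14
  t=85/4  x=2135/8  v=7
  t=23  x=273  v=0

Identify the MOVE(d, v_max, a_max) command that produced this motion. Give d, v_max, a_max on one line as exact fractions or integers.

d=273 v_max=14 a_max=4

final state: t=23, x=273, v=0 → d = 273
a_max = (7−0)/(7/4−0) = 4
max v = 14 over t∈[7/2,39/2] → v_max = 14
check: 14·(7/2+16) = 273 ✓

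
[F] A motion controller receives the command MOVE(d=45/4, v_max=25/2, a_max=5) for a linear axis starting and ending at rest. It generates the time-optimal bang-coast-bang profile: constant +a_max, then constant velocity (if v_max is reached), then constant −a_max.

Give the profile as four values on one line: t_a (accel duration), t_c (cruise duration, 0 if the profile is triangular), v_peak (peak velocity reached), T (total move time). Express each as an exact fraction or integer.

vₘ²/aₘ = (25/2)²/5 = 125/4
45/4 < 125/4 → triangular
v_peak = √(45/4·5) = √(225/4) = 15/2
t_a = (15/2)/5 = 3/2; t_c = 0
T = 2·3/2 = 3

t_a=3/2 t_c=0 v_peak=15/2 T=3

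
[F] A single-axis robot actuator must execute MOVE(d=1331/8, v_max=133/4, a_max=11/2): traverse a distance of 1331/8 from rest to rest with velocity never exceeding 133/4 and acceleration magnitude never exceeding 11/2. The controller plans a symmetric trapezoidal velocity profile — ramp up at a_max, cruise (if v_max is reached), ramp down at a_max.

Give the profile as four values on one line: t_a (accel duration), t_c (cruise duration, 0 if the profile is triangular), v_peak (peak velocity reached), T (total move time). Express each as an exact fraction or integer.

t_a=11/2 t_c=0 v_peak=121/4 T=11

(v_max)²/a_max = (133/4)²/(11/2) = 17689/88
1331/8 < 17689/88 ⇒ no cruise
v_peak = √(1331/8·11/2) = √(14641/16) = 121/4
t_a = (121/4)/(11/2) = 11/2; t_c = 0
T = 2·11/2 = 11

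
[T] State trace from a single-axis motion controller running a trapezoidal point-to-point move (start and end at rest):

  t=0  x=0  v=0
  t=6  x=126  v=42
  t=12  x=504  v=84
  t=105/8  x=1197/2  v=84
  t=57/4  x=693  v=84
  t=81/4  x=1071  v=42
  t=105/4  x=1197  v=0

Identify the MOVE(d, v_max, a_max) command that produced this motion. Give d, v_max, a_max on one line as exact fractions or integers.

final state: t=105/4, x=1197, v=0 → d = 1197
a_max = (42−0)/(6−0) = 7
max v = 84 over t∈[12,57/4] → v_max = 84
check: 84·(12+9/4) = 1197 ✓

d=1197 v_max=84 a_max=7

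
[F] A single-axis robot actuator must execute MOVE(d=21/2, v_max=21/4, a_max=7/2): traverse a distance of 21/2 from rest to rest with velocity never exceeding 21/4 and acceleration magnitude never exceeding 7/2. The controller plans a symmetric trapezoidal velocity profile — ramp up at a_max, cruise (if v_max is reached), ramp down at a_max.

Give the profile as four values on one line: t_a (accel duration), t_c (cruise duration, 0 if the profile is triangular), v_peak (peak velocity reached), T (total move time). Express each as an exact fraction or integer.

vₘ²/aₘ = (21/4)²/(7/2) = 63/8
21/2 ≥ 63/8 ⇒ cruise phase
t_a = (21/4)/(7/2) = 3/2; v_peak = 21/4
d_cruise = 21/2 − 63/8 = 21/8; t_c = (21/8)/(21/4) = 1/2
T = 2·3/2 + 1/2 = 7/2

t_a=3/2 t_c=1/2 v_peak=21/4 T=7/2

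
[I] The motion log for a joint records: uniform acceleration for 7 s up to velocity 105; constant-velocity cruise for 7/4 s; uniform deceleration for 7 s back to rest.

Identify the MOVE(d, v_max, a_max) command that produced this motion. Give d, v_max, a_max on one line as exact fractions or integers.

d=3675/4 v_max=105 a_max=15

a_max = 105/7 = 15
d_a = ½·105·7 = 735/2; d_c = 105·7/4 = 735/4
d = 2·735/2 + 735/4 = 3675/4
t_c = 7/4 > 0 so v_max = 105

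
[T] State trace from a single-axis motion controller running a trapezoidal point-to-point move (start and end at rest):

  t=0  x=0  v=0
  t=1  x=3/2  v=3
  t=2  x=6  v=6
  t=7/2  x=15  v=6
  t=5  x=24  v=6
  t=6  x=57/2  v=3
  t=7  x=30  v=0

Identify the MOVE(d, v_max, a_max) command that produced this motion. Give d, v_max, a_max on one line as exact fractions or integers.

final state: t=7, x=30, v=0 → d = 30
a_max = (3−0)/(1−0) = 3
max v = 6 over t∈[2,5] → v_max = 6
check: 6·(2+3) = 30 ✓

d=30 v_max=6 a_max=3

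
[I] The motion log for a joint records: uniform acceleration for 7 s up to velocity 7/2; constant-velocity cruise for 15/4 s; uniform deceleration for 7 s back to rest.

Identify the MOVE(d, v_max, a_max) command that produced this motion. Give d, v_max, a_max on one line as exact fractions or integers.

a_max = (7/2)/7 = 1/2
d_a = ½·7/2·7 = 49/4; d_c = 7/2·15/4 = 105/8
d = 2·49/4 + 105/8 = 301/8
t_c = 15/4 > 0 → v_max = v_peak = 7/2

d=301/8 v_max=7/2 a_max=1/2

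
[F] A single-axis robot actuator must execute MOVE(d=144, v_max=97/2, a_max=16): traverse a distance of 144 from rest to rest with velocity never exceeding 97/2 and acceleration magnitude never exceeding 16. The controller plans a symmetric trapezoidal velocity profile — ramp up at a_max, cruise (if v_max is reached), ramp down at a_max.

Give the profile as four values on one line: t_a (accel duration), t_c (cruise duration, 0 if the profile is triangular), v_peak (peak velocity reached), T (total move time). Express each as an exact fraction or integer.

t_a=3 t_c=0 v_peak=48 T=6

v_max²/a_max = (97/2)²/16 = 9409/64
144 < 9409/64 ⇒ no cruise
v_peak = √(144·16) = √2304 = 48
t_a = 48/16 = 3; t_c = 0
T = 2·3 = 6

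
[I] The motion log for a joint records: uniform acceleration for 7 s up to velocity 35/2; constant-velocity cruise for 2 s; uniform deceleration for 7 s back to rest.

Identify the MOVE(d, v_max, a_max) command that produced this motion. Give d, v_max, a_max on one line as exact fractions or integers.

a_max = (35/2)/7 = 5/2
d_a = ½·35/2·7 = 245/4; d_c = 35/2·2 = 35
d = 2·245/4 + 35 = 315/2
t_c = 2 > 0 → v_max = v_peak = 35/2

d=315/2 v_max=35/2 a_max=5/2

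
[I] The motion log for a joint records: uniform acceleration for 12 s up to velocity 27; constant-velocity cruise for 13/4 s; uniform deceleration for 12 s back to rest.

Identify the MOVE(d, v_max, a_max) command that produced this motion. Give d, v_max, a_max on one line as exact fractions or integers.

a_max = 27/12 = 9/4
d_a = ½·27·12 = 162; d_c = 27·13/4 = 351/4
d = 2·162 + 351/4 = 1647/4
t_c = 13/4 > 0 ⇒ limit active, v_max = 27

d=1647/4 v_max=27 a_max=9/4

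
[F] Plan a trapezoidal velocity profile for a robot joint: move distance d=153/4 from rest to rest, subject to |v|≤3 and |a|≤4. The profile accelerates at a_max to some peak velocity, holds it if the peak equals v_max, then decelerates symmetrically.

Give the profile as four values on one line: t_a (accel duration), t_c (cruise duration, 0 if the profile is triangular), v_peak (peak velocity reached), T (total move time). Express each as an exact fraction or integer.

(v_max)²/a_max = 3²/4 = 9/4
153/4 ≥ 9/4 ⇒ cruise phase
t_a = 3/4; v_peak = 3
d_cruise = 153/4 − 9/4 = 36; t_c = 36/3 = 12
T = 2·3/4 + 12 = 27/2

t_a=3/4 t_c=12 v_peak=3 T=27/2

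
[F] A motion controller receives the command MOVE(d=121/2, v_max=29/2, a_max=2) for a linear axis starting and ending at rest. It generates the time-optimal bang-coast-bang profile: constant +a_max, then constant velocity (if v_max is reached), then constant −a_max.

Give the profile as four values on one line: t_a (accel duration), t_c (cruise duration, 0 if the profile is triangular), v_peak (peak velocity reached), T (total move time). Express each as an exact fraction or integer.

vₘ²/aₘ = (29/2)²/2 = 841/8
121/2 < 841/8 ⇒ no cruise
v_peak = √(121/2·2) = √121 = 11
t_a = 11/2; t_c = 0
T = 2·11/2 = 11

t_a=11/2 t_c=0 v_peak=11 T=11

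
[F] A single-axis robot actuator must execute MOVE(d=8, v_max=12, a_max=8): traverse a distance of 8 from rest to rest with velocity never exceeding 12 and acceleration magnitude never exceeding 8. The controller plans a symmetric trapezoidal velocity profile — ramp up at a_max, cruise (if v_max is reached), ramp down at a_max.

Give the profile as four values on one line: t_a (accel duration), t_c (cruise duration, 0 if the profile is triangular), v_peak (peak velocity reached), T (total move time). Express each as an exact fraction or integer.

v_max²/a_max = 12²/8 = 18
8 < 18 ⇒ no cruise
v_peak = √(8·8) = √64 = 8
t_a = 8/8 = 1; t_c = 0
T = 2·1 = 2

t_a=1 t_c=0 v_peak=8 T=2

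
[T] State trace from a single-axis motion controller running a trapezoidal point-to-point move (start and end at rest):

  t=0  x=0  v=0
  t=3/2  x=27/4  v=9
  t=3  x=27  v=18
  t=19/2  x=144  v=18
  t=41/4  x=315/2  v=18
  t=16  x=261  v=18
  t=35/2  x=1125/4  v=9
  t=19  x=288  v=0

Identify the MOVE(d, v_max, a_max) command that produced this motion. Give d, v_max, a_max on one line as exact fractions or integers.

final state: t=19, x=288, v=0 → d = 288
a_max = (9−0)/(3/2−0) = 6
max v = 18 over t∈[3,16] → v_max = 18
check: 18·(3+13) = 288 ✓

d=288 v_max=18 a_max=6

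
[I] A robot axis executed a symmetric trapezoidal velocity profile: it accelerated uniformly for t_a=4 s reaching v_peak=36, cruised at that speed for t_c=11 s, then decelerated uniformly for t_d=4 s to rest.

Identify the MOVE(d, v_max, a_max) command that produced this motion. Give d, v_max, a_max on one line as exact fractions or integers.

a_max = 36/4 = 9
d_a = ½·36·4 = 72; d_c = 36·11 = 396
d = 2·72 + 396 = 540
t_c = 11 > 0 so v_max = 36

d=540 v_max=36 a_max=9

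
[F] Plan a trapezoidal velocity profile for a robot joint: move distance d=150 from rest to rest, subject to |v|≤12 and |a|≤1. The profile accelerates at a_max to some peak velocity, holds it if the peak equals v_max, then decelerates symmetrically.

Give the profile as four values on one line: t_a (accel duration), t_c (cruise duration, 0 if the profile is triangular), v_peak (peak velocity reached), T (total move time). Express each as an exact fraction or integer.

t_a=12 t_c=1/2 v_peak=12 T=49/2

v_max²/a_max = 12²/1 = 144
150 ≥ 144 → trapezoidal
t_a = 12/1 = 12; v_peak = 12
d_cruise = 150 − 144 = 6; t_c = 6/12 = 1/2
T = 2·12 + 1/2 = 49/2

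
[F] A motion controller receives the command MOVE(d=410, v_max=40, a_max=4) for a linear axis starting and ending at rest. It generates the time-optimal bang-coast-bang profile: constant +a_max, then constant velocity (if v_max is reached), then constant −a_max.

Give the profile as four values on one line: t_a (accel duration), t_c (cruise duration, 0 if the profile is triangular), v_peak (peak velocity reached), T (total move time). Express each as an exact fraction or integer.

(v_max)²/a_max = 40²/4 = 400
410 ≥ 400 → trapezoidal
t_a = 40/4 = 10; v_peak = 40
d_cruise = 410 − 400 = 10; t_c = 10/40 = 1/4
T = 2·10 + 1/4 = 81/4

t_a=10 t_c=1/4 v_peak=40 T=81/4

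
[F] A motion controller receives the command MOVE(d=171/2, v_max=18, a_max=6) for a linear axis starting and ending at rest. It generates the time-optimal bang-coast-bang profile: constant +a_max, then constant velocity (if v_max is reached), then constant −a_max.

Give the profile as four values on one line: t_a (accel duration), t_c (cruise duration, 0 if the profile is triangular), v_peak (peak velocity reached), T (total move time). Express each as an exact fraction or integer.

t_a=3 t_c=7/4 v_peak=18 T=31/4

vₘ²/aₘ = 18²/6 = 54
171/2 ≥ 54 so v_max reached
t_a = 18/6 = 3; v_peak = 18
d_cruise = 171/2 − 54 = 63/2; t_c = (63/2)/18 = 7/4
T = 2·3 + 7/4 = 31/4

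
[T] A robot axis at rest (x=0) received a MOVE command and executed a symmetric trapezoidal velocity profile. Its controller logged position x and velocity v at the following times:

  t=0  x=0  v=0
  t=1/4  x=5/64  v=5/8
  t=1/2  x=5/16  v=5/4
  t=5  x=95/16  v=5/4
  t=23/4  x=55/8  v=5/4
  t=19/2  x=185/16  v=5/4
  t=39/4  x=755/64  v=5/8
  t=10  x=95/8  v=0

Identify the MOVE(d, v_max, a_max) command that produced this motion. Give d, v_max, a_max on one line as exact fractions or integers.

d=95/8 v_max=5/4 a_max=5/2

final state: t=10, x=95/8, v=0 → d = 95/8
a_max = (5/8−0)/(1/4−0) = 5/2
max v = 5/4 over t∈[1/2,19/2] → v_max = 5/4
check: 5/4·(1/2+9) = 95/8 ✓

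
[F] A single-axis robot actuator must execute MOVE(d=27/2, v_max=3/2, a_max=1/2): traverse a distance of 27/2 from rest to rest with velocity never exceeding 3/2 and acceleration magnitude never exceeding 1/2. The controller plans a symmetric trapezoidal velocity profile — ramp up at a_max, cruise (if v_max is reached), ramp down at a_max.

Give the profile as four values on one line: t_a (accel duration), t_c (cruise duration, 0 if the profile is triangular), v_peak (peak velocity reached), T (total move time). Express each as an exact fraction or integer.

(v_max)²/a_max = (3/2)²/(1/2) = 9/2
27/2 ≥ 9/2 → trapezoidal
t_a = (3/2)/(1/2) = 3; v_peak = 3/2
d_cruise = 27/2 − 9/2 = 9; t_c = 9/(3/2) = 6
T = 2·3 + 6 = 12

t_a=3 t_c=6 v_peak=3/2 T=12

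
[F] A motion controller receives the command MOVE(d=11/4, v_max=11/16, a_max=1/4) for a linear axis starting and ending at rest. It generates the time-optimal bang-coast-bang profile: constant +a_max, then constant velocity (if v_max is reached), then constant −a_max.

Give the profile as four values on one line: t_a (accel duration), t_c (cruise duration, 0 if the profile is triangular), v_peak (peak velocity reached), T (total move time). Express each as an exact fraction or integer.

t_a=11/4 t_c=5/4 v_peak=11/16 T=27/4

vₘ²/aₘ = (11/16)²/(1/4) = 121/64
11/4 ≥ 121/64 so v_max reached
t_a = (11/16)/(1/4) = 11/4; v_peak = 11/16
d_cruise = 11/4 − 121/64 = 55/64; t_c = (55/64)/(11/16) = 5/4
T = 2·11/4 + 5/4 = 27/4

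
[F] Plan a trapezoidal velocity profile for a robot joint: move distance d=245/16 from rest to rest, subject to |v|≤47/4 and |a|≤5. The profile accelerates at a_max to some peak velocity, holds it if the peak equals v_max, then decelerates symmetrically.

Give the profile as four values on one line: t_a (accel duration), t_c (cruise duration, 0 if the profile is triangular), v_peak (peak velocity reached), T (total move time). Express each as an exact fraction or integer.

t_a=7/4 t_c=0 v_peak=35/4 T=7/2

vₘ²/aₘ = (47/4)²/5 = 2209/80
245/16 < 2209/80 ⇒ no cruise
v_peak = √(245/16·5) = √(1225/16) = 35/4
t_a = (35/4)/5 = 7/4; t_c = 0
T = 2·7/4 = 7/2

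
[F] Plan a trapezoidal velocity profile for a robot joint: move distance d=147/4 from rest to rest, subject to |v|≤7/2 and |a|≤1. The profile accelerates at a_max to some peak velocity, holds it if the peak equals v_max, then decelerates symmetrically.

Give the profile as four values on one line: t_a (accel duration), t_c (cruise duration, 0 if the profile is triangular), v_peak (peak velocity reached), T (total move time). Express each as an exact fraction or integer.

(v_max)²/a_max = (7/2)²/1 = 49/4
147/4 ≥ 49/4 so v_max reached
t_a = (7/2)/1 = 7/2; v_peak = 7/2
d_cruise = 147/4 − 49/4 = 49/2; t_c = (49/2)/(7/2) = 7
T = 2·7/2 + 7 = 14

t_a=7/2 t_c=7 v_peak=7/2 T=14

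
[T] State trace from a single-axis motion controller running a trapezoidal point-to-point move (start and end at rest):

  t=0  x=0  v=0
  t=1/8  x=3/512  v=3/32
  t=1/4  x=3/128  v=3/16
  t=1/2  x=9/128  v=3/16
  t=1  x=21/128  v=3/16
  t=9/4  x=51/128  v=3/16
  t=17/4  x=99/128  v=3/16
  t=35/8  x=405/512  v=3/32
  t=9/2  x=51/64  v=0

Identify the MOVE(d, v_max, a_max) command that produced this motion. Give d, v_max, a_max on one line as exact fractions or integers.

final state: t=9/2, x=51/64, v=0 → d = 51/64
a_max = (3/32−0)/(1/8−0) = 3/4
max v = 3/16 over t∈[1/4,17/4] → v_max = 3/16
check: 3/16·(1/4+4) = 51/64 ✓

d=51/64 v_max=3/16 a_max=3/4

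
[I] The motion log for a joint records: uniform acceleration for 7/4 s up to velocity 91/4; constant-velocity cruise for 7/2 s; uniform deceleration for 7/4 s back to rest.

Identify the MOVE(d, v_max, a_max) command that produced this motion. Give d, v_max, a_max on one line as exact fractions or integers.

d=1911/16 v_max=91/4 a_max=13

a_max = (91/4)/(7/4) = 13
d_a = ½·91/4·7/4 = 637/32; d_c = 91/4·7/2 = 637/8
d = 2·637/32 + 637/8 = 1911/16
t_c = 7/2 > 0 ⇒ limit active, v_max = 91/4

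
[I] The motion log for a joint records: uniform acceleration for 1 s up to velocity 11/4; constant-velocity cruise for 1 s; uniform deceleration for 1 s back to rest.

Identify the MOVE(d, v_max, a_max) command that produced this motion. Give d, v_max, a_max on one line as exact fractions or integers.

a_max = (11/4)/1 = 11/4
d_a = ½·11/4·1 = 11/8; d_c = 11/4·1 = 11/4
d = 2·11/8 + 11/4 = 11/2
t_c = 1 > 0 → v_max = v_peak = 11/4

d=11/2 v_max=11/4 a_max=11/4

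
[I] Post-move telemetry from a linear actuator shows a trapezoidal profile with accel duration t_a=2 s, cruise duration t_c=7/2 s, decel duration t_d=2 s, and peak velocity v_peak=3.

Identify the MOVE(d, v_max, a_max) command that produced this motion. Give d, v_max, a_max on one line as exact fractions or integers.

a_max = 3/2
d_a = ½·3·2 = 3; d_c = 3·7/2 = 21/2
d = 2·3 + 21/2 = 33/2
t_c = 7/2 > 0 → v_max = v_peak = 3

d=33/2 v_max=3 a_max=3/2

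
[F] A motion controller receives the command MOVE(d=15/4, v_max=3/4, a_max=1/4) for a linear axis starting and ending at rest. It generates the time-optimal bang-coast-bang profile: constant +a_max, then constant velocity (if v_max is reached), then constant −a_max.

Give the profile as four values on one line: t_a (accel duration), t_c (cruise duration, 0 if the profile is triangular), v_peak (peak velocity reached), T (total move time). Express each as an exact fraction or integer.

(v_max)²/a_max = (3/4)²/(1/4) = 9/4
15/4 ≥ 9/4 → trapezoidal
t_a = (3/4)/(1/4) = 3; v_peak = 3/4
d_cruise = 15/4 − 9/4 = 3/2; t_c = (3/2)/(3/4) = 2
T = 2·3 + 2 = 8

t_a=3 t_c=2 v_peak=3/4 T=8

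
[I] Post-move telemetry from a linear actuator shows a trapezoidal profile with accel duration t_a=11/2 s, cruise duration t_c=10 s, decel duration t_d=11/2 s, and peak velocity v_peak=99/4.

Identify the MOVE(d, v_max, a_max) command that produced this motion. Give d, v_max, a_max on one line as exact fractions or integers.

d=3069/8 v_max=99/4 a_max=9/2

a_max = (99/4)/(11/2) = 9/2
d_a = ½·99/4·11/2 = 1089/16; d_c = 99/4·10 = 495/2
d = 2·1089/16 + 495/2 = 3069/8
t_c = 10 > 0 ⇒ limit active, v_max = 99/4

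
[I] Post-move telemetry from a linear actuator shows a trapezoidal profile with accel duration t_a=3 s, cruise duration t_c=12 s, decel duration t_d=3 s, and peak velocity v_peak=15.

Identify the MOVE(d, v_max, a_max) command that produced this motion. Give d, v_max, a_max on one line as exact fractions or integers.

d=225 v_max=15 a_max=5

a_max = 15/3 = 5
d_a = ½·15·3 = 45/2; d_c = 15·12 = 180
d = 2·45/2 + 180 = 225
t_c = 12 > 0 so v_max = 15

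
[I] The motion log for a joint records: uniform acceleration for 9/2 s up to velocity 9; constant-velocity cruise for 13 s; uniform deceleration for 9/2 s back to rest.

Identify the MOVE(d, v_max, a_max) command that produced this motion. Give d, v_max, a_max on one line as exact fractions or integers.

a_max = 9/(9/2) = 2
d_a = ½·9·9/2 = 81/4; d_c = 9·13 = 117
d = 2·81/4 + 117 = 315/2
t_c = 13 > 0 ⇒ limit active, v_max = 9

d=315/2 v_max=9 a_max=2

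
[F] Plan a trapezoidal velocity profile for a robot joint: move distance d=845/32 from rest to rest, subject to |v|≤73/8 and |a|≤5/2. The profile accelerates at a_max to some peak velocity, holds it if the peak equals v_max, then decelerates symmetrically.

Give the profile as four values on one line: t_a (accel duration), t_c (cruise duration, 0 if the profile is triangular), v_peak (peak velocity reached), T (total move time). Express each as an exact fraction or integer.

t_a=13/4 t_c=0 v_peak=65/8 T=13/2

(v_max)²/a_max = (73/8)²/(5/2) = 5329/160
845/32 < 5329/160 → triangular
v_peak = √(845/32·5/2) = √(4225/64) = 65/8
t_a = (65/8)/(5/2) = 13/4; t_c = 0
T = 2·13/4 = 13/2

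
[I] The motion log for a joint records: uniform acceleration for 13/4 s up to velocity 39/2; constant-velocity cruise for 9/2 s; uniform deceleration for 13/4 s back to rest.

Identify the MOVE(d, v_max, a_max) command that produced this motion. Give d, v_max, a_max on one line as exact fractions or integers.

a_max = (39/2)/(13/4) = 6
d_a = ½·39/2·13/4 = 507/16; d_c = 39/2·9/2 = 351/4
d = 2·507/16 + 351/4 = 1209/8
t_c = 9/2 > 0 so v_max = 39/2

d=1209/8 v_max=39/2 a_max=6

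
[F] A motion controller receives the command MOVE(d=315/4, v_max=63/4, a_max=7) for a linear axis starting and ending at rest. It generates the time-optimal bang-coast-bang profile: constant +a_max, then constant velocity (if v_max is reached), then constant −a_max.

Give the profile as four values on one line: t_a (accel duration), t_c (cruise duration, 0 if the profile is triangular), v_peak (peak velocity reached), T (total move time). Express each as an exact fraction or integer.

t_a=9/4 t_c=11/4 v_peak=63/4 T=29/4

(v_max)²/a_max = (63/4)²/7 = 567/16
315/4 ≥ 567/16 ⇒ cruise phase
t_a = (63/4)/7 = 9/4; v_peak = 63/4
d_cruise = 315/4 − 567/16 = 693/16; t_c = (693/16)/(63/4) = 11/4
T = 2·9/4 + 11/4 = 29/4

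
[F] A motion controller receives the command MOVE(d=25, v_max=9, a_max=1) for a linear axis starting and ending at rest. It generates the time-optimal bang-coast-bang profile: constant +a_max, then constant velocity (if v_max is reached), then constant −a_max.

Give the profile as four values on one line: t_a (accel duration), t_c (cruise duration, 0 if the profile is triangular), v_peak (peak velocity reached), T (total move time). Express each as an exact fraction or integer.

t_a=5 t_c=0 v_peak=5 T=10

v_max²/a_max = 9²/1 = 81
25 < 81 ⇒ no cruise
v_peak = √(25·1) = √25 = 5
t_a = 5/1 = 5; t_c = 0
T = 2·5 = 10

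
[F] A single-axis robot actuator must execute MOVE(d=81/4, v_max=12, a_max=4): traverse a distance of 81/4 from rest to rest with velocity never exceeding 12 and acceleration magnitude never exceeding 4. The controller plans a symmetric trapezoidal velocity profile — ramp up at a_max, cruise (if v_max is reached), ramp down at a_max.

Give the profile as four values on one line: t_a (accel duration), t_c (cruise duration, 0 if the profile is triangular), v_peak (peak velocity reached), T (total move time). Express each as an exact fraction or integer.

v_max²/a_max = 12²/4 = 36
81/4 < 36 so t_c = 0
v_peak = √(81/4·4) = √81 = 9
t_a = 9/4; t_c = 0
T = 2·9/4 = 9/2

t_a=9/4 t_c=0 v_peak=9 T=9/2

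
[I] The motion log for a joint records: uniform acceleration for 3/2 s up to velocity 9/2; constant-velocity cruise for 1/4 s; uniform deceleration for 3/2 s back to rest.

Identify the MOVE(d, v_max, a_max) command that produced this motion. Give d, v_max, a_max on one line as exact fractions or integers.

d=63/8 v_max=9/2 a_max=3

a_max = (9/2)/(3/2) = 3
d_a = ½·9/2·3/2 = 27/8; d_c = 9/2·1/4 = 9/8
d = 2·27/8 + 9/8 = 63/8
t_c = 1/4 > 0 ⇒ limit active, v_max = 9/2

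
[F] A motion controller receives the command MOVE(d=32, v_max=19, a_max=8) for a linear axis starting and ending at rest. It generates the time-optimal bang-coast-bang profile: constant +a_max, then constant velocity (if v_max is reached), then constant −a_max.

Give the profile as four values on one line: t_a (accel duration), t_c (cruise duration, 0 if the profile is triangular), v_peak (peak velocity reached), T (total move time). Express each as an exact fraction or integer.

t_a=2 t_c=0 v_peak=16 T=4

(v_max)²/a_max = 19²/8 = 361/8
32 < 361/8 → triangular
v_peak = √(32·8) = √256 = 16
t_a = 16/8 = 2; t_c = 0
T = 2·2 = 4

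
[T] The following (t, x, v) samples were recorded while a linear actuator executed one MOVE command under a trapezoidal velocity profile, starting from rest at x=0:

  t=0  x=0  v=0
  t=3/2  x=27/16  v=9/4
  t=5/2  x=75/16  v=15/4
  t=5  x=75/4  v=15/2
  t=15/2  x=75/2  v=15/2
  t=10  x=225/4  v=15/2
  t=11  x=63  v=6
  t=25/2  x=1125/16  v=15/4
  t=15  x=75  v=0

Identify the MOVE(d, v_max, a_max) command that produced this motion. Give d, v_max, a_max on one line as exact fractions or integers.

final state: t=15, x=75, v=0 → d = 75
a_max = (9/4−0)/(3/2−0) = 3/2
max v = 15/2 over t∈[5,10] → v_max = 15/2
check: 15/2·(5+5) = 75 ✓

d=75 v_max=15/2 a_max=3/2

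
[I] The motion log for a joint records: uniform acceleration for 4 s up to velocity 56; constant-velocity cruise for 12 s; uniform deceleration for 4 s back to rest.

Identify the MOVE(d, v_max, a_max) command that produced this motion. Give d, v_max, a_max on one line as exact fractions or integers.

a_max = 56/4 = 14
d_a = ½·56·4 = 112; d_c = 56·12 = 672
d = 2·112 + 672 = 896
t_c = 12 > 0 ⇒ limit active, v_max = 56

d=896 v_max=56 a_max=14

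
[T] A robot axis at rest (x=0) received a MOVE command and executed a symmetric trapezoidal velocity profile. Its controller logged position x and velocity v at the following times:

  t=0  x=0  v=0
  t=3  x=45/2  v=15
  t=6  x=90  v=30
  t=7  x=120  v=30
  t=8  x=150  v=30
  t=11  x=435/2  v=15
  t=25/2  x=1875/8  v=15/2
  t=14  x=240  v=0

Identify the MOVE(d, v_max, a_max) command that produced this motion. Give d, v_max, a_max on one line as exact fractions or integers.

d=240 v_max=30 a_max=5

final state: t=14, x=240, v=0 → d = 240
a_max = (15−0)/(3−0) = 5
max v = 30 over t∈[6,8] → v_max = 30
check: 30·(6+2) = 240 ✓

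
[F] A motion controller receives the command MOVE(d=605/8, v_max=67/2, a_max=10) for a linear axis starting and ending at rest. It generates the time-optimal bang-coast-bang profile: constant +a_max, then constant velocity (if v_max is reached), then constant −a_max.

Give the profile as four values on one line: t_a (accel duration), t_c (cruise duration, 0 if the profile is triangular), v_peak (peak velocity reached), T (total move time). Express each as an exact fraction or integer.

t_a=11/4 t_c=0 v_peak=55/2 T=11/2

v_max²/a_max = (67/2)²/10 = 4489/40
605/8 < 4489/40 → triangular
v_peak = √(605/8·10) = √(3025/4) = 55/2
t_a = (55/2)/10 = 11/4; t_c = 0
T = 2·11/4 = 11/2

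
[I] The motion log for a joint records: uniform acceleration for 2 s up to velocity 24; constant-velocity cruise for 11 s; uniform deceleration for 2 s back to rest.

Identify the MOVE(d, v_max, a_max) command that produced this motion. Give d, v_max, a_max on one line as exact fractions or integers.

a_max = 24/2 = 12
d_a = ½·24·2 = 24; d_c = 24·11 = 264
d = 2·24 + 264 = 312
t_c = 11 > 0 → v_max = v_peak = 24

d=312 v_max=24 a_max=12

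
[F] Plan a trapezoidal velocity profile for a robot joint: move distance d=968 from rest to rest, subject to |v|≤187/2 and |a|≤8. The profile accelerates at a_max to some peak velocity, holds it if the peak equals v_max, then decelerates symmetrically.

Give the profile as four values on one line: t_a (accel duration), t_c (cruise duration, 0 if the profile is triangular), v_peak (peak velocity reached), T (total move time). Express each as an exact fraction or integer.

vₘ²/aₘ = (187/2)²/8 = 34969/32
968 < 34969/32 ⇒ no cruise
v_peak = √(968·8) = √7744 = 88
t_a = 88/8 = 11; t_c = 0
T = 2·11 = 22

t_a=11 t_c=0 v_peak=88 T=22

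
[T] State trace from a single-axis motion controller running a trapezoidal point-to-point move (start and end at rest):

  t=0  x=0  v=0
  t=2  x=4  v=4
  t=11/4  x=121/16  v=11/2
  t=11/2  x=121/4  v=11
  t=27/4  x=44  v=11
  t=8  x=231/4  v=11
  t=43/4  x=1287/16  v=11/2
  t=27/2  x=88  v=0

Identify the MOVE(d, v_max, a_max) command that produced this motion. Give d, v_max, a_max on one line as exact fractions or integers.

final state: t=27/2, x=88, v=0 → d = 88
a_max = (4−0)/(2−0) = 2
max v = 11 over t∈[11/2,8] → v_max = 11
check: 11·(11/2+5/2) = 88 ✓

d=88 v_max=11 a_max=2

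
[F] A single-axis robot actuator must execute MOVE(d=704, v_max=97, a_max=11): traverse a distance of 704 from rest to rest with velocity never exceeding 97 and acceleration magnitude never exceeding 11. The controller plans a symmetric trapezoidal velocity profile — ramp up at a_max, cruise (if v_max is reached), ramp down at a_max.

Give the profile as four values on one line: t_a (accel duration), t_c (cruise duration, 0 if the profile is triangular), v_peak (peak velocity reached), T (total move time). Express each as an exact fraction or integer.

v_max²/a_max = 97²/11 = 9409/11
704 < 9409/11 so t_c = 0
v_peak = √(704·11) = √7744 = 88
t_a = 88/11 = 8; t_c = 0
T = 2·8 = 16

t_a=8 t_c=0 v_peak=88 T=16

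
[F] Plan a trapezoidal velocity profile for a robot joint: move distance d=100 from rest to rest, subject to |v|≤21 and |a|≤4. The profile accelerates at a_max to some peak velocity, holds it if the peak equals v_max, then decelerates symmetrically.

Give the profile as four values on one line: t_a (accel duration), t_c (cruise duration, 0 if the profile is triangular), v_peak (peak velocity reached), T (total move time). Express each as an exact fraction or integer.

t_a=5 t_c=0 v_peak=20 T=10

(v_max)²/a_max = 21²/4 = 441/4
100 < 441/4 → triangular
v_peak = √(100·4) = √400 = 20
t_a = 20/4 = 5; t_c = 0
T = 2·5 = 10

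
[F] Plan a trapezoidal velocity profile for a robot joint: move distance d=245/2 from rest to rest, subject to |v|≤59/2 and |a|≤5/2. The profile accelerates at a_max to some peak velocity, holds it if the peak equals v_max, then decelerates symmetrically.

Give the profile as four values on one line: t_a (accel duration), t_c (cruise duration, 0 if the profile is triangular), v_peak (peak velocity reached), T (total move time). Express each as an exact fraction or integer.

t_a=7 t_c=0 v_peak=35/2 T=14

v_max²/a_max = (59/2)²/(5/2) = 3481/10
245/2 < 3481/10 so t_c = 0
v_peak = √(245/2·5/2) = √(1225/4) = 35/2
t_a = (35/2)/(5/2) = 7; t_c = 0
T = 2·7 = 14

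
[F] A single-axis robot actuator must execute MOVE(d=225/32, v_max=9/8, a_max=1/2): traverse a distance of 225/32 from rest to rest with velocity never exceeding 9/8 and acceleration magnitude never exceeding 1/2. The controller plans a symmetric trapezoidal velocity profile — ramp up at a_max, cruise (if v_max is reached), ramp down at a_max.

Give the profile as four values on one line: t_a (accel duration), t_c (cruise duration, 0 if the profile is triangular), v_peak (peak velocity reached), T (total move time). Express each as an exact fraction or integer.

vₘ²/aₘ = (9/8)²/(1/2) = 81/32
225/32 ≥ 81/32 → trapezoidal
t_a = (9/8)/(1/2) = 9/4; v_peak = 9/8
d_cruise = 225/32 − 81/32 = 9/2; t_c = (9/2)/(9/8) = 4
T = 2·9/4 + 4 = 17/2

t_a=9/4 t_c=4 v_peak=9/8 T=17/2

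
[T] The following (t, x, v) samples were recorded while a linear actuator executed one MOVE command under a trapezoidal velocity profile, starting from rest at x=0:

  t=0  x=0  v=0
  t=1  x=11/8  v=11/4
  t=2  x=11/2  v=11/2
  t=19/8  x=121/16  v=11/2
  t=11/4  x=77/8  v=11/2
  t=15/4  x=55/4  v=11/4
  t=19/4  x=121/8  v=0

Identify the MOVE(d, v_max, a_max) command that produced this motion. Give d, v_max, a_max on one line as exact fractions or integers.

final state: t=19/4, x=121/8, v=0 → d = 121/8
a_max = (11/4−0)/(1−0) = 11/4
max v = 11/2 over t∈[2,11/4] → v_max = 11/2
check: 11/2·(2+3/4) = 121/8 ✓

d=121/8 v_max=11/2 a_max=11/4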